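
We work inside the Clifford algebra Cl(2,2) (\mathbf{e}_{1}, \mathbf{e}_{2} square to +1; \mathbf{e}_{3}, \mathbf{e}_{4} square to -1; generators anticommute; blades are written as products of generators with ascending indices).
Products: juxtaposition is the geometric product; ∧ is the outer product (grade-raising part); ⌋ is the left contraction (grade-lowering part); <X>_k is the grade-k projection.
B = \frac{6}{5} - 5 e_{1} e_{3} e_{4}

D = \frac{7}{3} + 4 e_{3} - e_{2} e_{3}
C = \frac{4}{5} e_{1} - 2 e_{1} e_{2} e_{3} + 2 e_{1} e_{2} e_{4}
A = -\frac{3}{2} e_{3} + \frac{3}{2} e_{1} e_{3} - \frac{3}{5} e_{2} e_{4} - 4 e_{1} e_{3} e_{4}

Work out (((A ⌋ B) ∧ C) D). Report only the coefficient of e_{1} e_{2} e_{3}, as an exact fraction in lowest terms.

step 1: -20 - \frac{15}{2} e_{4} + \frac{15}{2} e_{1} e_{4}
step 2: -16 e_{1} + 6 e_{1} e_{4} + 40 e_{1} e_{2} e_{3} - 40 e_{1} e_{2} e_{4} - 15 e_{1} e_{2} e_{3} e_{4}
step 3: -\frac{232}{3} e_{1} - 160 e_{1} e_{2} - 64 e_{1} e_{3} + 29 e_{1} e_{4} + \frac{328}{3} e_{1} e_{2} e_{3} - \frac{460}{3} e_{1} e_{2} e_{4} + 16 e_{1} e_{3} e_{4} + 119 e_{1} e_{2} e_{3} e_{4}
Answer: \frac{328}{3}


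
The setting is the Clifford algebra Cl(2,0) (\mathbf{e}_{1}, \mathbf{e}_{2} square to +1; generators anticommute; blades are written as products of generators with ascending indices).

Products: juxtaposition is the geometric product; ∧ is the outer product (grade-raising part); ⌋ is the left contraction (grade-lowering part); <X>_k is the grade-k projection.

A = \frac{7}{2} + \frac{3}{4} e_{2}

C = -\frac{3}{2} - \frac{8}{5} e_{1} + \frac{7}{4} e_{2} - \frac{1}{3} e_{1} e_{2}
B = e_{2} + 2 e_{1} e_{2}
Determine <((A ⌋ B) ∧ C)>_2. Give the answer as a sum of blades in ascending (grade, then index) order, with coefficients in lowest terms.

step 1: \frac{3}{4} - \frac{3}{2} e_{1} + \frac{7}{2} e_{2} + 7 e_{1} e_{2}
step 2: -\frac{9}{8} + \frac{21}{20} e_{1} - \frac{63}{16} e_{2} - \frac{311}{40} e_{1} e_{2}
step 3: -\frac{311}{40} e_{1} e_{2}
Answer: -\frac{311}{40} e_{1} e_{2}


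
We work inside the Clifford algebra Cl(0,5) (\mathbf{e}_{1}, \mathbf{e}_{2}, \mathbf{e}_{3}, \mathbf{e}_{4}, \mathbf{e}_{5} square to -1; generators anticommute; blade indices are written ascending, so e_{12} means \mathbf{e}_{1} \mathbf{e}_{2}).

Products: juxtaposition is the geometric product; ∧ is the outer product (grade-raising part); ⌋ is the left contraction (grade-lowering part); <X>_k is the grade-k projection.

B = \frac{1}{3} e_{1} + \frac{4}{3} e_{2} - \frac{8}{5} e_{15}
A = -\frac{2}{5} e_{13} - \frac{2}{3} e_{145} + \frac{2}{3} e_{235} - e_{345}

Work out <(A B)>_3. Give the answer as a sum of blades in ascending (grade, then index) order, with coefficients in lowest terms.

step 1: -\frac{2}{15} e_{3} + \frac{16}{15} e_{4} - \frac{56}{225} e_{35} + \frac{2}{9} e_{45} - \frac{8}{15} e_{123} + \frac{8}{5} e_{134} - \frac{2}{9} e_{1235} - \frac{8}{9} e_{1245} + \frac{1}{3} e_{1345} + \frac{4}{3} e_{2345}
step 2: -\frac{8}{15} e_{123} + \frac{8}{5} e_{134}
Answer: -\frac{8}{15} e_{123} + \frac{8}{5} e_{134}


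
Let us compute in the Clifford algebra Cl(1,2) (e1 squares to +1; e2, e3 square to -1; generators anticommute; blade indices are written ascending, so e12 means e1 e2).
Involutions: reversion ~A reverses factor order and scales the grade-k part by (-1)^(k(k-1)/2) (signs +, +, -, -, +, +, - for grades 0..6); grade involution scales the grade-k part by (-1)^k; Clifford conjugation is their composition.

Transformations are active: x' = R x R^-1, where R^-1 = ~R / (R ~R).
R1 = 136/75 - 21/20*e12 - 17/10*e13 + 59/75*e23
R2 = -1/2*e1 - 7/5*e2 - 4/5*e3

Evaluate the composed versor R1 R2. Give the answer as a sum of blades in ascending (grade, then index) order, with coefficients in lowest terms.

Distribute over the terms of R2 (each basis-blade product reordered to ascending indices, repeated generators contracted through their squares):
R1 (-1/2*e1) = -68/75*e1 - 21/40*e2 - 17/20*e3 - 59/150*e123
R1 (-7/5*e2) = -147/100*e1 - 952/375*e2 - 413/375*e3 - 119/50*e123
R1 (-4/5*e3) = -34/25*e1 + 236/375*e2 - 544/375*e3 + 21/25*e123
Summing the partial products and collecting blades:
Answer: -1121/300*e1 - 7303/3000*e2 - 1701/500*e3 - 29/15*e123


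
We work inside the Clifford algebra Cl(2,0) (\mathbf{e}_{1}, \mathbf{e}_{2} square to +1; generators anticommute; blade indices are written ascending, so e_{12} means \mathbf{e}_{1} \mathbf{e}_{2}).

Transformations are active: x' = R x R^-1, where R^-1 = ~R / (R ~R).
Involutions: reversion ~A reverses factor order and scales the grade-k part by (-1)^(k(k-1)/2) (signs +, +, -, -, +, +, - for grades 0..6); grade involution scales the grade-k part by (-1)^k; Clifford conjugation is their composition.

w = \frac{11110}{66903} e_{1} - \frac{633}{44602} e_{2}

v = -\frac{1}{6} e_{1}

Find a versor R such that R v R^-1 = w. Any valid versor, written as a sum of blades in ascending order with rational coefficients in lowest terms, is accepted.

Here q(v) = q(w) = \frac{1}{36}; the classical choice R = v + w = -\frac{27}{44602} e_{1} - \frac{633}{44602} e_{2} then realises v -> w under the sandwich.
Answer: -\frac{27}{44602} e_{1} - \frac{633}{44602} e_{2}


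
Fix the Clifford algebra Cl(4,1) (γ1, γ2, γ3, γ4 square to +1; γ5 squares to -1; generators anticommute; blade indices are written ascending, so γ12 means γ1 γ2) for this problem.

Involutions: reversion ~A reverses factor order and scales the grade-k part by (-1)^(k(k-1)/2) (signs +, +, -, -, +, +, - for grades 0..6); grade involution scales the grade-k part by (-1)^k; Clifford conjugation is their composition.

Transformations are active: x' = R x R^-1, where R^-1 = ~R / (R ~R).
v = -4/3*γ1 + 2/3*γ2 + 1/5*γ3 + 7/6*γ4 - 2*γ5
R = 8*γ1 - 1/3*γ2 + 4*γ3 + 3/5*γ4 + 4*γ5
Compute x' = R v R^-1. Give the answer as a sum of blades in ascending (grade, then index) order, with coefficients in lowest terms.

~R = 8*γ1 - 1/3*γ2 + 4*γ3 + 3/5*γ4 + 4*γ5, and R ~R = 14506/225, so R^-1 = ~R / (14506/225).
R v = -25/18 + 44/9*γ12 + 104/15*γ13 + 152/15*γ14 - 32/3*γ15 - 41/15*γ23 - 71/90*γ24 - 2*γ25 + 341/75*γ34 - 44/5*γ35 - 88/15*γ45
Answer: 21512/21759*γ1 - 28387/43518*γ2 - 13503/36265*γ3 - 25948/21759*γ4 + 13256/7253*γ5


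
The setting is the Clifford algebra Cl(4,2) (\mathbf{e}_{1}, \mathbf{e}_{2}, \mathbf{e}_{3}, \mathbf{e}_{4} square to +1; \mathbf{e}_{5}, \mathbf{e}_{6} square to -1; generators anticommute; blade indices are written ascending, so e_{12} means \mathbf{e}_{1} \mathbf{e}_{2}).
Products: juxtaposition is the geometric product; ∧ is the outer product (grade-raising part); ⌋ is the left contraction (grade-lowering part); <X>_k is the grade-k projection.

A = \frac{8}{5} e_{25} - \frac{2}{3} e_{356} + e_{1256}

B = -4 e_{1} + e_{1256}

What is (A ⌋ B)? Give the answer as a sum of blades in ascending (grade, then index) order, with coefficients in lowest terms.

step 1: 1 + \frac{8}{5} e_{16}
Answer: 1 + \frac{8}{5} e_{16}


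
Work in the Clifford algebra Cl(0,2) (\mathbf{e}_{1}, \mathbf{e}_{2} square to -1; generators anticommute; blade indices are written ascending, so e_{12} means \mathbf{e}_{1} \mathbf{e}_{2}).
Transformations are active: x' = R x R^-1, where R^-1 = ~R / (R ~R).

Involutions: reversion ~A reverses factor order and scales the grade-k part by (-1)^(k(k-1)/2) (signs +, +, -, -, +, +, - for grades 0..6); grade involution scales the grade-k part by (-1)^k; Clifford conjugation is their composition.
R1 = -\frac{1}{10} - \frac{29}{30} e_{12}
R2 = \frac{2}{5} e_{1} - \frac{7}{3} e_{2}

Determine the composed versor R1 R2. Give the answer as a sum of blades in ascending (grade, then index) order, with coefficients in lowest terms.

Distribute over the terms of R1 (each basis-blade product reordered to ascending indices, repeated generators contracted through their squares):
(-\frac{1}{10}) R2 = -\frac{1}{25} e_{1} + \frac{7}{30} e_{2}
(-\frac{29}{30} e_{12}) R2 = -\frac{203}{90} e_{1} - \frac{29}{75} e_{2}
Summing the partial products and collecting blades:
Answer: -\frac{1033}{450} e_{1} - \frac{23}{150} e_{2}


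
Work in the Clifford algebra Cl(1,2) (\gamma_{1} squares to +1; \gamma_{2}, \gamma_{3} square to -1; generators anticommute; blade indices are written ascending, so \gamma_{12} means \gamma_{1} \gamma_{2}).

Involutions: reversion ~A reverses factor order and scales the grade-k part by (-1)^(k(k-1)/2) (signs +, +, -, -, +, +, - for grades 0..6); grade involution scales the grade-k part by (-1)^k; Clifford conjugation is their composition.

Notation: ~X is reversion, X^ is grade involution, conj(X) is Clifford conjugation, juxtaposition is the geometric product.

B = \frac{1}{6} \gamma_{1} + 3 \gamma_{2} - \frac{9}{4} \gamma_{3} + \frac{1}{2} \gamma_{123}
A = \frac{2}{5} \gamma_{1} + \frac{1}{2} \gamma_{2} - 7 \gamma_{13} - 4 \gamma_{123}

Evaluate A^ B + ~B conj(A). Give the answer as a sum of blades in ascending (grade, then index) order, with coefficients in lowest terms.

first term: -\frac{17}{30} - \frac{63}{4} \gamma_{1} + \frac{7}{2} \gamma_{2} + \frac{7}{6} \gamma_{3} + \frac{473}{60} \gamma_{12} + \frac{253}{20} \gamma_{13} + \frac{191}{120} \gamma_{23} + 21 \gamma_{123}
second term: -\frac{17}{30} - \frac{63}{4} \gamma_{1} + \frac{7}{2} \gamma_{2} + \frac{7}{6} \gamma_{3} - \frac{473}{60} \gamma_{12} - \frac{253}{20} \gamma_{13} - \frac{191}{120} \gamma_{23} - 21 \gamma_{123}
Answer: -\frac{17}{15} - \frac{63}{2} \gamma_{1} + 7 \gamma_{2} + \frac{7}{3} \gamma_{3}


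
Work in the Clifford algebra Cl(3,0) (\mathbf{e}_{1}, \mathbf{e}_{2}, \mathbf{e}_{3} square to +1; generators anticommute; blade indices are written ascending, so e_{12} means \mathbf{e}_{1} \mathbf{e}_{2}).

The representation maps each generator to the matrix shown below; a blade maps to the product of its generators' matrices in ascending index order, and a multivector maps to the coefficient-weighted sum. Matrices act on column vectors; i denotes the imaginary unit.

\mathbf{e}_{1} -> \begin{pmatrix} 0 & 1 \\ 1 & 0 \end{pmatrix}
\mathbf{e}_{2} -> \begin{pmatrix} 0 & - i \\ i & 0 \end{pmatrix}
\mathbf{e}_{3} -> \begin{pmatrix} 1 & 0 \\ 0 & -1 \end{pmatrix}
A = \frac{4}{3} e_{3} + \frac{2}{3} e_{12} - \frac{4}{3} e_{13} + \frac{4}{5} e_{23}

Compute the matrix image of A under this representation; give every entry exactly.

Bivector images (products of the table entries): rho(e_{12}) = rho(\mathbf{e}_{1})rho(\mathbf{e}_{2}) = \begin{pmatrix} i & 0 \\ 0 & - i \end{pmatrix}; rho(e_{13}) = rho(\mathbf{e}_{1})rho(\mathbf{e}_{3}) = \begin{pmatrix} 0 & -1 \\ 1 & 0 \end{pmatrix}; rho(e_{23}) = rho(\mathbf{e}_{2})rho(\mathbf{e}_{3}) = \begin{pmatrix} 0 & i \\ i & 0 \end{pmatrix}.
M = (\frac{4}{3})*rho(e_{3}) + (\frac{2}{3})*rho(e_{12}) + (-\frac{4}{3})*rho(e_{13}) + (\frac{4}{5})*rho(e_{23}), summed entrywise:
Answer: \begin{pmatrix} \frac{4}{3} + \frac{2 i}{3} & \frac{4}{3} + \frac{4 i}{5} \\ - \frac{4}{3} + \frac{4 i}{5} & - \frac{4}{3} - \frac{2 i}{3} \end{pmatrix}


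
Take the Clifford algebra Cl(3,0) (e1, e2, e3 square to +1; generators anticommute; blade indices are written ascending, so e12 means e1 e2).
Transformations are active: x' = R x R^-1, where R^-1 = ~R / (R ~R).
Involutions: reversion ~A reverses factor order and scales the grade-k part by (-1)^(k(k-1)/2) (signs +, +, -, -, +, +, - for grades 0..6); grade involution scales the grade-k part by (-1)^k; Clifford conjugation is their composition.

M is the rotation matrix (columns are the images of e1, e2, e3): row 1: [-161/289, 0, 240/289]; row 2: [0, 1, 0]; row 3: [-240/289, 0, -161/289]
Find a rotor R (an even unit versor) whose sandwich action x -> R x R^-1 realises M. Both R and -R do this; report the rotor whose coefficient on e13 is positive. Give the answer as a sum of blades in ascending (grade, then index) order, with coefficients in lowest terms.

Method: write R = a + b12*e12 + b13*e13 + b23*e23 with a^2 + b12^2 + b13^2 + b23^2 = 1 (so R^-1 = ~R). Expanding the columns R e_j ~R gives tr M = 4a^2 - 1 and, from the antisymmetric part, M21 - M12 = -4a*b12, M13 - M31 = 4a*b13, M32 - M23 = -4a*b23.
Here tr M = -33/289, so a^2 = (1 + tr M)/4 = 64/289 and a = ±8/17. Taking a = 8/17: M21 - M12 = 0, M13 - M31 = 480/289, M32 - M23 = 0, giving b12 = 0, b13 = 15/17, b23 = 0, i.e. R = 8/17 + 15/17*e13.
Its e13 coefficient is already positive.
Answer: 8/17 + 15/17*e13. Key observation: the double cover Spin(3) -> SO(3) sends R and -R to the same matrix (trace -33/289 here), so the stated sign of the e13 coefficient is what selects one sheet.


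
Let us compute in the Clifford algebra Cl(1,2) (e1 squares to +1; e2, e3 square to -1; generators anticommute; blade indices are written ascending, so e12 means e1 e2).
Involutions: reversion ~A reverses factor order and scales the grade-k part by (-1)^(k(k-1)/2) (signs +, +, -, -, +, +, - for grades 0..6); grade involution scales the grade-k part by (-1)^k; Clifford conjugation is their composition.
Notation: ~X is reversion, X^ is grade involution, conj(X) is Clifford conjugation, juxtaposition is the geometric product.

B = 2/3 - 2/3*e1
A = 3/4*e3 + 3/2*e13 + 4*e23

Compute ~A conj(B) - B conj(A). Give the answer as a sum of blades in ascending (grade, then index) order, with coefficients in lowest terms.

first term: 3/2*e3 - 3/2*e13 - 8/3*e23 - 8/3*e123
second term: 1/2*e3 - 1/2*e13 - 8/3*e23 + 8/3*e123
Answer: e3 - e13 - 16/3*e123


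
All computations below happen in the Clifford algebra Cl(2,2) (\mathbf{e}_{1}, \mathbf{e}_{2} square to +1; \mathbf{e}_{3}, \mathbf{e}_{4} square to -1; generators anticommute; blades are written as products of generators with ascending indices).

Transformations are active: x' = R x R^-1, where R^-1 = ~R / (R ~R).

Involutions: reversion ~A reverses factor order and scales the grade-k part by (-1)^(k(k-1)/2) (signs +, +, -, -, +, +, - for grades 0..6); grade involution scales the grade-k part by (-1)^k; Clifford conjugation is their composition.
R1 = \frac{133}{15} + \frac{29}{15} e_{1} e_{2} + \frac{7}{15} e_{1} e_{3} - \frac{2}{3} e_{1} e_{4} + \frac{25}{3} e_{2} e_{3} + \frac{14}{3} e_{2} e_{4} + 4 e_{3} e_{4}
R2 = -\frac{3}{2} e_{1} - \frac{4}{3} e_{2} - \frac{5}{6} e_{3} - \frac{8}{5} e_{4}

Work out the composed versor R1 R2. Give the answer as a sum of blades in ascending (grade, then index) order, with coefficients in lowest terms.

Distribute over the terms of R2 (each basis-blade product reordered to ascending indices, repeated generators contracted through their squares):
R1 (-\frac{3}{2} e_{1}) = -\frac{133}{10} e_{1} + \frac{29}{10} e_{2} + \frac{7}{10} e_{3} - e_{4} - \frac{25}{2} e_{1} e_{2} e_{3} - 7 e_{1} e_{2} e_{4} - 6 e_{1} e_{3} e_{4}
R1 (-\frac{4}{3} e_{2}) = -\frac{116}{45} e_{1} - \frac{532}{45} e_{2} + \frac{100}{9} e_{3} + \frac{56}{9} e_{4} + \frac{28}{45} e_{1} e_{2} e_{3} - \frac{8}{9} e_{1} e_{2} e_{4} - \frac{16}{3} e_{2} e_{3} e_{4}
R1 (-\frac{5}{6} e_{3}) = \frac{7}{18} e_{1} + \frac{125}{18} e_{2} - \frac{133}{18} e_{3} - \frac{10}{3} e_{4} - \frac{29}{18} e_{1} e_{2} e_{3} - \frac{5}{9} e_{1} e_{3} e_{4} + \frac{35}{9} e_{2} e_{3} e_{4}
R1 (-\frac{8}{5} e_{4}) = -\frac{16}{15} e_{1} + \frac{112}{15} e_{2} + \frac{32}{5} e_{3} - \frac{1064}{75} e_{4} - \frac{232}{75} e_{1} e_{2} e_{4} - \frac{56}{75} e_{1} e_{3} e_{4} - \frac{40}{3} e_{2} e_{3} e_{4}
Summing the partial products and collecting blades:
Answer: -\frac{149}{9} e_{1} + \frac{247}{45} e_{2} + \frac{487}{45} e_{3} - \frac{2767}{225} e_{4} - \frac{607}{45} e_{1} e_{2} e_{3} - \frac{2471}{225} e_{1} e_{2} e_{4} - \frac{1643}{225} e_{1} e_{3} e_{4} - \frac{133}{9} e_{2} e_{3} e_{4}


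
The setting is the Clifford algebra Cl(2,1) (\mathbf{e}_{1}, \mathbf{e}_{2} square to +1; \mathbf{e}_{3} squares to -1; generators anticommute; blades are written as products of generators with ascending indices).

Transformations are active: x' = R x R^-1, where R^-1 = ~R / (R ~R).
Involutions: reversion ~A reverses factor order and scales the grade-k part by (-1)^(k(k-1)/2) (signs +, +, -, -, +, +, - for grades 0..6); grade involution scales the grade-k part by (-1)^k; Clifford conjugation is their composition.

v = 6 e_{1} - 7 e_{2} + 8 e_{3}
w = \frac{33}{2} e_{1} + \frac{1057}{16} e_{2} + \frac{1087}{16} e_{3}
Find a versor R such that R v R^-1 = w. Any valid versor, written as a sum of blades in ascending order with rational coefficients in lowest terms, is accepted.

Construction: equal norms (both 21) license R = v + w = \frac{45}{2} e_{1} + \frac{945}{16} e_{2} + \frac{1215}{16} e_{3} — nothing changes along that direction, while (v - w)/2 changes sign, so v maps onto w.
Answer: \frac{45}{2} e_{1} + \frac{945}{16} e_{2} + \frac{1215}{16} e_{3}


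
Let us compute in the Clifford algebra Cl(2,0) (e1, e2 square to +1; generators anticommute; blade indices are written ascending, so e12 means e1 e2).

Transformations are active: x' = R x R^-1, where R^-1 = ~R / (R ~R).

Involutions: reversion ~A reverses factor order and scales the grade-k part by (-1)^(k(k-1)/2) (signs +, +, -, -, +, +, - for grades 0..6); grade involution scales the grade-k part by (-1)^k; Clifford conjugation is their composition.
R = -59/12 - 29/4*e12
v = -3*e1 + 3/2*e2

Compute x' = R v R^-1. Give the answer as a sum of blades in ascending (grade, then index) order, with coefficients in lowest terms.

~R = -59/12 + 29/4*e12, and R ~R = 5525/72, so R^-1 = ~R / (5525/72).
R v = 31/8*e1 - 233/8*e2
Answer: 27663/11050*e1 + 12333/5525*e2


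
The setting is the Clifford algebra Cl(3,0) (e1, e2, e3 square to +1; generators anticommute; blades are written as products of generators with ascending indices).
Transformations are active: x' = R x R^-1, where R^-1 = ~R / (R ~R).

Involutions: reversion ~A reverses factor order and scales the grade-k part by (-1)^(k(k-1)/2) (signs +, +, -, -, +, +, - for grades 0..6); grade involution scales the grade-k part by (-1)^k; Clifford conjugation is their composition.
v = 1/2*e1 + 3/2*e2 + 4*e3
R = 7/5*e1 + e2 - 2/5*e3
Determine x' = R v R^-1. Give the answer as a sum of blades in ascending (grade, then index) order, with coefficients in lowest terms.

~R = 7/5*e1 + e2 - 2/5*e3, and R ~R = 78/25, so R^-1 = ~R / (78/25).
R v = 3/5 + 8/5*e1 e2 + 29/5*e1 e3 + 23/5*e2 e3
Answer: 1/26*e1 - 29/26*e2 - 54/13*e3


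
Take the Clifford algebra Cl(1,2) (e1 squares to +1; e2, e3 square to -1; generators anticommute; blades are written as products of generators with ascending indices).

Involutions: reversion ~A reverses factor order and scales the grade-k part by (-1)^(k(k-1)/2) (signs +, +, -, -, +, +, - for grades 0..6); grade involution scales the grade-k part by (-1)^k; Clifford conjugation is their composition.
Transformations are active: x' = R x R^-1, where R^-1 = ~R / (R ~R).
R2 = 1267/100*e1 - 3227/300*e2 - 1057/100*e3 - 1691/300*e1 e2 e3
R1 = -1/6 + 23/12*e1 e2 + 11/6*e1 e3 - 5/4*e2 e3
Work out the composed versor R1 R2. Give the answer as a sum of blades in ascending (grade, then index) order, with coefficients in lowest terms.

Distribute over the terms of R1 (each basis-blade product reordered to ascending indices, repeated generators contracted through their squares):
(-1/6) R2 = -1267/600*e1 + 3227/1800*e2 + 1057/600*e3 + 1691/1800*e1 e2 e3
(23/12*e1 e2) R2 = 74221/3600*e1 - 29141/1200*e2 - 38893/3600*e3 - 24311/1200*e1 e2 e3
(11/6*e1 e3) R2 = 11627/600*e1 + 18601/1800*e2 - 13937/600*e3 + 35497/1800*e1 e2 e3
(-5/4*e2 e3) R2 = -1691/240*e1 - 1057/80*e2 + 3227/240*e3 - 1267/80*e1 e2 e3
Summing the partial products and collecting blades:
Answer: 13877/450*e1 - 2537/100*e2 - 8471/450*e3 - 4631/300*e1 e2 e3


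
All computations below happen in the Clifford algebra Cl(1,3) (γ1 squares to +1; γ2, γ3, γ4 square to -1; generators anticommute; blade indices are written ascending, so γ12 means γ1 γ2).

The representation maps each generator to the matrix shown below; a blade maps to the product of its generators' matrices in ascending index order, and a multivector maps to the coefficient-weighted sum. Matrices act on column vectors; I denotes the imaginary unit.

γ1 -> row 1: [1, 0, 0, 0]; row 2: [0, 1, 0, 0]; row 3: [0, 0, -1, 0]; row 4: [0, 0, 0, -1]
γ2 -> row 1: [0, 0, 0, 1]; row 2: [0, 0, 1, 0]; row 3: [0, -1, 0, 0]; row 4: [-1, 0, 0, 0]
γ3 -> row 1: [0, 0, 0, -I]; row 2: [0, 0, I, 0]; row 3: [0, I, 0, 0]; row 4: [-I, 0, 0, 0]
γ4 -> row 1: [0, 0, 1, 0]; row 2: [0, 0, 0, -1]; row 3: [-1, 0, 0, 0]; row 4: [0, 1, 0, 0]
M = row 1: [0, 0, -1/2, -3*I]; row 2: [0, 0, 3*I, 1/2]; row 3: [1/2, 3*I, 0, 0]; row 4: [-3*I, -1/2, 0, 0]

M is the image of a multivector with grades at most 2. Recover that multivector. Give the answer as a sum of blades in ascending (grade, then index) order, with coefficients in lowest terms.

Method: the blade images are trace-orthogonal — tr(rho(e_A) rho(e_B)^-1) = 4 if A = B and 0 otherwise — and rho(e_A)^-1 = (e_A)^2 * rho(e_A) with (e_A)^2 = +1 or -1, so the coefficient of e_A in the preimage is (e_A)^2 * tr(M rho(e_A))/4.
Nonzero projections over blades of grade <= 2: γ3: (γ3)^2 = -1, tr(M rho(γ3)) = -12, coefficient 3; γ4: (γ4)^2 = -1, tr(M rho(γ4)) = 2, coefficient -1/2. Every other blade of grade <= 2 projects to 0.
Answer: 3*γ3 - 1/2*γ4


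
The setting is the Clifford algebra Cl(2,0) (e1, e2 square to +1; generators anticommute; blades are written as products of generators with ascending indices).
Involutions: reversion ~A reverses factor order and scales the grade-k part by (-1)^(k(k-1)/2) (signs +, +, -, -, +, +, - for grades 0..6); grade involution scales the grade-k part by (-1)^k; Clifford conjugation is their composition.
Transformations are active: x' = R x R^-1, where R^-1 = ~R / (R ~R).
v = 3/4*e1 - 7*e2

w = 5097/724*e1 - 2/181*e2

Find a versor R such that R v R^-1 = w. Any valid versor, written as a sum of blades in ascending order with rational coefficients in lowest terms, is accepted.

Key observation: q(v) = q(w) = 793/16 (sandwiches preserve the norm), so R = v + w = 1410/181*e1 - 1269/181*e2 works whenever it is invertible — the component of v along it is kept and (v - w)/2 reverses, sending v to w.
Answer: 1410/181*e1 - 1269/181*e2


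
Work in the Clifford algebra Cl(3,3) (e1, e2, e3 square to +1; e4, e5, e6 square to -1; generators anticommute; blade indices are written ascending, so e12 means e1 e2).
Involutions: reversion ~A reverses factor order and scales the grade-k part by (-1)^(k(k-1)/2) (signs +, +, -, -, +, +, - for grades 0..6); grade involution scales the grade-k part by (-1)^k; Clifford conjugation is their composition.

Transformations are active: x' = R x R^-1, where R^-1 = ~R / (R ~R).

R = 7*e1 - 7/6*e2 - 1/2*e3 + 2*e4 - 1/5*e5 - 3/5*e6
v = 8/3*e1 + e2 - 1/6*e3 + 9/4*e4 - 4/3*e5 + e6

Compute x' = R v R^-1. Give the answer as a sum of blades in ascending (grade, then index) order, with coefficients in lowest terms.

~R = 7*e1 - 7/6*e2 - 1/2*e3 + 2*e4 - 1/5*e5 - 3/5*e6, and R ~R = 4159/90, so R^-1 = ~R / (4159/90).
R v = 161/12 + 91/9*e12 + 1/6*e13 + 125/12*e14 - 44/5*e15 + 43/5*e16 + 25/36*e23 - 37/8*e24 + 79/45*e25 - 17/30*e26 - 19/24*e34 + 19/30*e35 - 3/5*e36 - 133/60*e45 + 67/20*e46 - e56
Answer: 17443/12477*e1 - 13953/8318*e2 - 1543/12477*e3 - 18111/16636*e4 + 15187/12477*e5 - 5608/4159*e6


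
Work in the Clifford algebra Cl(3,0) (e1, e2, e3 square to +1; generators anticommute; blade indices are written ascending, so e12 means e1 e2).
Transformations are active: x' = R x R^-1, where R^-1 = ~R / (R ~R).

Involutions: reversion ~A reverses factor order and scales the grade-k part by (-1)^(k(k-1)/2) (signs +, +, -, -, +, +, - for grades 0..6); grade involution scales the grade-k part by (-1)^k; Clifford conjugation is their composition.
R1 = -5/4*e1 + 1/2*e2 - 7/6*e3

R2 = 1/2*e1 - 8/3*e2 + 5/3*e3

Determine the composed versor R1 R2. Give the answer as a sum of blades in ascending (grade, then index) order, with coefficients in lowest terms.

Distribute over the terms of R1 (each basis-blade product reordered to ascending indices, repeated generators contracted through their squares):
(-5/4*e1) R2 = -5/8 + 10/3*e12 - 25/12*e13
(1/2*e2) R2 = -4/3 - 1/4*e12 + 5/6*e23
(-7/6*e3) R2 = -35/18 + 7/12*e13 - 28/9*e23
Summing the partial products and collecting blades:
Answer: -281/72 + 37/12*e12 - 3/2*e13 - 41/18*e23


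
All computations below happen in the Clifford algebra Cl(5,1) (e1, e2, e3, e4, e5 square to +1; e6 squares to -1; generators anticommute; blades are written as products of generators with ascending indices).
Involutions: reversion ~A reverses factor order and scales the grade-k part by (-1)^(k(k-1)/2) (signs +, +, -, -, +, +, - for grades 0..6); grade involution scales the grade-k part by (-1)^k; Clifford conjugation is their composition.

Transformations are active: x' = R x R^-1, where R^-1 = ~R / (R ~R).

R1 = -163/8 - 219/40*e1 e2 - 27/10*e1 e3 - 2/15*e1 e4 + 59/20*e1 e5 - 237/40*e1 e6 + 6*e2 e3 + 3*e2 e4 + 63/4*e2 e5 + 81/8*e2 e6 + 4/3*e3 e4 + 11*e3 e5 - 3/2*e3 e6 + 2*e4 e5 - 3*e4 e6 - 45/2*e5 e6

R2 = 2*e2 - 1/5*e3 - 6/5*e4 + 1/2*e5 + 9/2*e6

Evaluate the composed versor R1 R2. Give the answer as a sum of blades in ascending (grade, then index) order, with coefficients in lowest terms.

Distribute over the terms of R2 (each basis-blade product reordered to ascending indices, repeated generators contracted through their squares):
R1 (2*e2) = -219/20*e1 - 163/4*e2 - 12*e3 - 6*e4 - 63/2*e5 - 81/4*e6 + 27/5*e1 e2 e3 + 4/15*e1 e2 e4 - 59/10*e1 e2 e5 + 237/20*e1 e2 e6 + 8/3*e2 e3 e4 + 22*e2 e3 e5 - 3*e2 e3 e6 + 4*e2 e4 e5 - 6*e2 e4 e6 - 45*e2 e5 e6
R1 (-1/5*e3) = 27/50*e1 - 6/5*e2 + 163/40*e3 + 4/15*e4 + 11/5*e5 - 3/10*e6 + 219/200*e1 e2 e3 - 2/75*e1 e3 e4 + 59/100*e1 e3 e5 - 237/200*e1 e3 e6 + 3/5*e2 e3 e4 + 63/20*e2 e3 e5 + 81/40*e2 e3 e6 - 2/5*e3 e4 e5 + 3/5*e3 e4 e6 + 9/2*e3 e5 e6
R1 (-6/5*e4) = 4/25*e1 - 18/5*e2 - 8/5*e3 + 489/20*e4 + 12/5*e5 - 18/5*e6 + 657/100*e1 e2 e4 + 81/25*e1 e3 e4 + 177/50*e1 e4 e5 - 711/100*e1 e4 e6 - 36/5*e2 e3 e4 + 189/10*e2 e4 e5 + 243/20*e2 e4 e6 + 66/5*e3 e4 e5 - 9/5*e3 e4 e6 + 27*e4 e5 e6
R1 (1/2*e5) = 59/40*e1 + 63/8*e2 + 11/2*e3 + e4 - 163/16*e5 + 45/4*e6 - 219/80*e1 e2 e5 - 27/20*e1 e3 e5 - 1/15*e1 e4 e5 + 237/80*e1 e5 e6 + 3*e2 e3 e5 + 3/2*e2 e4 e5 - 81/16*e2 e5 e6 + 2/3*e3 e4 e5 + 3/4*e3 e5 e6 + 3/2*e4 e5 e6
R1 (9/2*e6) = 2133/80*e1 - 729/16*e2 + 27/4*e3 + 27/2*e4 + 405/4*e5 - 1467/16*e6 - 1971/80*e1 e2 e6 - 243/20*e1 e3 e6 - 3/5*e1 e4 e6 + 531/40*e1 e5 e6 + 27*e2 e3 e6 + 27/2*e2 e4 e6 + 567/8*e2 e5 e6 + 6*e3 e4 e6 + 99/2*e3 e5 e6 + 9*e4 e5 e6
Summing the partial products and collecting blades:
Answer: 1431/80*e1 - 6659/80*e2 + 109/40*e3 + 1993/60*e4 + 5133/80*e5 - 8367/80*e6 + 1299/200*e1 e2 e3 + 2051/300*e1 e2 e4 - 691/80*e1 e2 e5 - 1023/80*e1 e2 e6 + 241/75*e1 e3 e4 - 19/25*e1 e3 e5 - 2667/200*e1 e3 e6 + 521/150*e1 e4 e5 - 771/100*e1 e4 e6 + 1299/80*e1 e5 e6 - 59/15*e2 e3 e4 + 563/20*e2 e3 e5 + 1041/40*e2 e3 e6 + 122/5*e2 e4 e5 + 393/20*e2 e4 e6 + 333/16*e2 e5 e6 + 202/15*e3 e4 e5 + 24/5*e3 e4 e6 + 219/4*e3 e5 e6 + 75/2*e4 e5 e6


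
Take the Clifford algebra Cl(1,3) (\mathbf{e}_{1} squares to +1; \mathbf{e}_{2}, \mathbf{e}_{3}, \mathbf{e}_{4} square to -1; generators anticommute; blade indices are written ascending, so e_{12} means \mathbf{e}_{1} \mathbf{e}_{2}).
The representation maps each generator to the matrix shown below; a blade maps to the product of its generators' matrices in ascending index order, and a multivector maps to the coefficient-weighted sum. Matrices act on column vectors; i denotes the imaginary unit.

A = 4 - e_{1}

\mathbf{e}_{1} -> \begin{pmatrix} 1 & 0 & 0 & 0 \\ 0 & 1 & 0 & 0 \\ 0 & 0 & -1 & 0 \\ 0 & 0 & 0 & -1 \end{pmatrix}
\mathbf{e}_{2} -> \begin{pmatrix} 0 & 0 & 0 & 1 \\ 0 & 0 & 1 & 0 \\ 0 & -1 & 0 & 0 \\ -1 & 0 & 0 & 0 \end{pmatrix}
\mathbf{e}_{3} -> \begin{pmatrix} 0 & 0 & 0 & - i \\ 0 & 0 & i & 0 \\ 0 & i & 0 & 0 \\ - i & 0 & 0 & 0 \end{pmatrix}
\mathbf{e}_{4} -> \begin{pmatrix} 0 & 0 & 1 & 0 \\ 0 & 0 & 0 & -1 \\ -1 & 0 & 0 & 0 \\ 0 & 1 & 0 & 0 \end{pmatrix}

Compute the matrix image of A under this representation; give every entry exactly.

M = (4)*1 + (-1)*rho(e_{1}), summed entrywise (1 is the identity matrix):
Answer: \begin{pmatrix} 3 & 0 & 0 & 0 \\ 0 & 3 & 0 & 0 \\ 0 & 0 & 5 & 0 \\ 0 & 0 & 0 & 5 \end{pmatrix}


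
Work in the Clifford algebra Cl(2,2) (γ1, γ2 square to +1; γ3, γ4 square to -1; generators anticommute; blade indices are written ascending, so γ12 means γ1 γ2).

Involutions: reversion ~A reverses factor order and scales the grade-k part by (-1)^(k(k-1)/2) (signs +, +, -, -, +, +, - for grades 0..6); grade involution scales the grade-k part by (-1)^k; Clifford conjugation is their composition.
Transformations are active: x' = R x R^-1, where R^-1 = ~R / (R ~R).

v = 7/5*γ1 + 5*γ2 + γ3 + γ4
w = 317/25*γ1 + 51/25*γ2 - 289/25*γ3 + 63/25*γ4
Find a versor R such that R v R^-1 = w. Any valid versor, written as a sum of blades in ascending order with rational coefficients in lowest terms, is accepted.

Reasoning: v^2 = w^2 = 624/25 since conjugation preserves the quadratic form; R = v + w = 352/25*γ1 + 176/25*γ2 - 264/25*γ3 + 88/25*γ4 is then valid when invertible, keeping its own part and reversing (v - w)/2.
Answer: 352/25*γ1 + 176/25*γ2 - 264/25*γ3 + 88/25*γ4


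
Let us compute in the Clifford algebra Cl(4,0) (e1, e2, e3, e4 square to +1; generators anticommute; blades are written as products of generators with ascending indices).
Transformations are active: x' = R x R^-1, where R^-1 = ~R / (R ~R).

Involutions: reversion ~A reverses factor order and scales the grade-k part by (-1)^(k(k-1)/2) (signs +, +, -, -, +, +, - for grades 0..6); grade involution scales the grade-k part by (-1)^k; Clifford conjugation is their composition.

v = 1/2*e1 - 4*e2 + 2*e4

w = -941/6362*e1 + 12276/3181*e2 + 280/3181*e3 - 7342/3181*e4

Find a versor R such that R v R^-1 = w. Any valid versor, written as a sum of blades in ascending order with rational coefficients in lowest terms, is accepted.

Reasoning: v^2 = w^2 = 81/4 since conjugation preserves the quadratic form; R = v + w = 1120/3181*e1 - 448/3181*e2 + 280/3181*e3 - 980/3181*e4 is then valid when invertible, keeping its own part and reversing (v - w)/2.
Answer: 1120/3181*e1 - 448/3181*e2 + 280/3181*e3 - 980/3181*e4


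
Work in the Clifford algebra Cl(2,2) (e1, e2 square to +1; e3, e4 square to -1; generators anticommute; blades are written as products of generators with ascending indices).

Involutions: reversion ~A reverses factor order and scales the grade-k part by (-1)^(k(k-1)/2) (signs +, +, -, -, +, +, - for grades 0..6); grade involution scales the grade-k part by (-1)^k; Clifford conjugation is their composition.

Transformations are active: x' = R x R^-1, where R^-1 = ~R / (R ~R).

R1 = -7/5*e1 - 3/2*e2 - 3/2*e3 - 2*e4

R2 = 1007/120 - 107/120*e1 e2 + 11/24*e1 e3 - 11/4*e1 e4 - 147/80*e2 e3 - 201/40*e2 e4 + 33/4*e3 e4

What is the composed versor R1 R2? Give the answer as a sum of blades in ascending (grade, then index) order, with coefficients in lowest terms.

Distribute over the terms of R1 (each basis-blade product reordered to ascending indices, repeated generators contracted through their squares):
(-7/5*e1) R2 = -7049/600*e1 + 749/600*e2 - 77/120*e3 + 77/20*e4 + 1029/400*e1 e2 e3 + 1407/200*e1 e2 e4 - 231/20*e1 e3 e4
(-3/2*e2) R2 = -107/80*e1 - 1007/80*e2 + 441/160*e3 + 603/80*e4 + 11/16*e1 e2 e3 - 33/8*e1 e2 e4 - 99/8*e2 e3 e4
(-3/2*e3) R2 = -11/16*e1 + 441/160*e2 - 1007/80*e3 + 99/8*e4 + 107/80*e1 e2 e3 - 33/8*e1 e3 e4 - 603/80*e2 e3 e4
(-2*e4) R2 = 11/2*e1 + 201/20*e2 - 33/2*e3 - 1007/60*e4 + 107/60*e1 e2 e4 - 11/12*e1 e3 e4 + 147/40*e2 e3 e4
Summing the partial products and collecting blades:
Answer: -1241/150*e1 + 3521/2400*e2 - 12947/480*e3 + 335/48*e4 + 1839/400*e1 e2 e3 + 352/75*e1 e2 e4 - 1991/120*e1 e3 e4 - 1299/80*e2 e3 e4


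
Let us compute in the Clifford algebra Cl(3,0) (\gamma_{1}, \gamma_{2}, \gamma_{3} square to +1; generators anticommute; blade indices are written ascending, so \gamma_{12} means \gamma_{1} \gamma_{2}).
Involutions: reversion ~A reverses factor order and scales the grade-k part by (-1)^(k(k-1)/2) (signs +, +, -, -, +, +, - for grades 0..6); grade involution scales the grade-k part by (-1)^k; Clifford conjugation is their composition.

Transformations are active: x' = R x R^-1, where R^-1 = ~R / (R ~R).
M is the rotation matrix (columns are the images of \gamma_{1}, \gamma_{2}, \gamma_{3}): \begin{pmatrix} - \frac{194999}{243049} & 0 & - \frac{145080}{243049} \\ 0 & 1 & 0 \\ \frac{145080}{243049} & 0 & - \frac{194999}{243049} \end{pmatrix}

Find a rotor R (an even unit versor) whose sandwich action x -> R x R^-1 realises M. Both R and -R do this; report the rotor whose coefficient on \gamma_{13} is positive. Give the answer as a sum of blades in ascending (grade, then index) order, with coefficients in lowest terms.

Method: write R = a + b12*\gamma_{12} + b13*\gamma_{13} + b23*\gamma_{23} with a^2 + b12^2 + b13^2 + b23^2 = 1 (so R^-1 = ~R). Expanding the columns R e_j ~R gives tr M = 4a^2 - 1 and, from the antisymmetric part, M21 - M12 = -4a*b12, M13 - M31 = 4a*b13, M32 - M23 = -4a*b23.
Here tr M = -\frac{146949}{243049}, so a^2 = (1 + tr M)/4 = \frac{24025}{243049} and a = ±\frac{155}{493}. Taking a = \frac{155}{493}: M21 - M12 = 0, M13 - M31 = -\frac{290160}{243049}, M32 - M23 = 0, giving b12 = 0, b13 = -\frac{468}{493}, b23 = 0, i.e. R = \frac{155}{493} - \frac{468}{493} \gamma_{13}.
Its \gamma_{13} coefficient is negative, so report the other preimage -R.
Answer: -\frac{155}{493} + \frac{468}{493} \gamma_{13}. Sheet selection: the two-to-one cover makes ±R indistinguishable at the matrix level (trace -\frac{146949}{243049}), so uniqueness comes from the required sign on \gamma_{13}.


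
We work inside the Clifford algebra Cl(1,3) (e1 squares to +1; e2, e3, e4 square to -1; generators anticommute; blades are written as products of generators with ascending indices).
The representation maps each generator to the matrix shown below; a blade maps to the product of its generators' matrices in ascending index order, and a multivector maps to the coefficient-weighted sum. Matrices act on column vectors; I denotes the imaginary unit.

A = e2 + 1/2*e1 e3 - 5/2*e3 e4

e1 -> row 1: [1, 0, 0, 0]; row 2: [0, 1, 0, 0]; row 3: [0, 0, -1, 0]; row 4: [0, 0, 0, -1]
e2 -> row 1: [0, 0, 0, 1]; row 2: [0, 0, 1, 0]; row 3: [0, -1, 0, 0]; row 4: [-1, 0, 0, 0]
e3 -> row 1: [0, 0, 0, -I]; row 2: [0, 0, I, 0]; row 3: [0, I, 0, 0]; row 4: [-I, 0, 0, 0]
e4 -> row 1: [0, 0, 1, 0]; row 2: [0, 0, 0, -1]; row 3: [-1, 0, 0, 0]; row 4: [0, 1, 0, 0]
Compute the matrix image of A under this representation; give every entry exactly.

Bivector images (products of the table entries): rho(e1 e3) = rho(e1)rho(e3) = row 1: [0, 0, 0, -I]; row 2: [0, 0, I, 0]; row 3: [0, -I, 0, 0]; row 4: [I, 0, 0, 0]; rho(e3 e4) = rho(e3)rho(e4) = row 1: [0, -I, 0, 0]; row 2: [-I, 0, 0, 0]; row 3: [0, 0, 0, -I]; row 4: [0, 0, -I, 0].
M = (1)*rho(e2) + (1/2)*rho(e1 e3) + (-5/2)*rho(e3 e4), summed entrywise:
Answer: row 1: [0, 5*I/2, 0, 1 - I/2]; row 2: [5*I/2, 0, 1 + I/2, 0]; row 3: [0, -1 - I/2, 0, 5*I/2]; row 4: [-1 + I/2, 0, 5*I/2, 0]


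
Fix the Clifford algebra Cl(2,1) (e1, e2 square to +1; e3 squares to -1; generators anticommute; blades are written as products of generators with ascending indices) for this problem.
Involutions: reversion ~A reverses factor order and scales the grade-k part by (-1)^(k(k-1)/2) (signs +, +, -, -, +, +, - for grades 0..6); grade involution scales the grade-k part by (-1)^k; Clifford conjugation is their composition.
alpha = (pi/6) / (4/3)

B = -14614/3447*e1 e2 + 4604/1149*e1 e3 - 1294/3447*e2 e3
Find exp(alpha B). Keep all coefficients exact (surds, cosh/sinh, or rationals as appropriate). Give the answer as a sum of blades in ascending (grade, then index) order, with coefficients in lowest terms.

B^2 term by term: the squares give (-14614/3447)^2*(e1 e2)^2 + (4604/1149)^2*(e1 e3)^2 + (-1294/3447)^2*(e2 e3)^2 = 213568996/11881809*(-1) + 21196816/1320201*(+1) + 1674436/11881809*(+1) = -16/9 (each basis 2-blade squares to minus the product of its generators' squares); cross terms between blades sharing an index anticommute and cancel. So B^2 = -16/9.
B^2 = -16/9 — a negative square means the series sums to a rotation: l = 4/3, alpha*l = pi/6, so exp(alpha B) = cos(pi/6) + (sin(pi/6)/(4/3))*B = sqrt(3)/2 + (3/8)*B.
Answer: sqrt(3)/2 - 7307/4596*e1 e2 + 1151/766*e1 e3 - 647/4596*e2 e3


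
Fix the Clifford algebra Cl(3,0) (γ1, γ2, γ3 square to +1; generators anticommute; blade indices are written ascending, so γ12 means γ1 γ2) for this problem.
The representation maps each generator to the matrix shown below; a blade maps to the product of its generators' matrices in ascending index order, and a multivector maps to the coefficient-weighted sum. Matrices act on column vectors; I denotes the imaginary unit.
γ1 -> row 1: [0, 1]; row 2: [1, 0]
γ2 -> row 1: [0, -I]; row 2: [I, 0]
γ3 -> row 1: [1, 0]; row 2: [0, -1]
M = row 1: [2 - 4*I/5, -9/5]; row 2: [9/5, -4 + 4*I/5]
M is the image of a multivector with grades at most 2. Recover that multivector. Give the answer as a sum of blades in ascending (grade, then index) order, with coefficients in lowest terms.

Method: 1, rho(γ1), rho(γ2), rho(γ3) form a trace-orthogonal basis of the 2x2 complex matrices (tr(X Y) = 2 if X = Y, else 0), so M = m0*1 + m1*rho(γ1) + m2*rho(γ2) + m3*rho(γ3) with m0 = tr(M)/2 = -1, m1 = tr(M rho(γ1))/2 = 0, m2 = tr(M rho(γ2))/2 = -9*I/5, m3 = tr(M rho(γ3))/2 = 3 - 4*I/5.
Multiplying table entries, the bivector images are rho(γ12) = I*rho(γ3), rho(γ13) = -I*rho(γ2), rho(γ23) = I*rho(γ1); with real blade coefficients the real parts of m0..m3 are the coefficients of 1, γ1, γ2, γ3 and the imaginary parts give the bivectors (γ23: Im m1, γ13: -Im m2, γ12: Im m3).
Answer: -1 + 3*γ3 - 4/5*γ12 + 9/5*γ13


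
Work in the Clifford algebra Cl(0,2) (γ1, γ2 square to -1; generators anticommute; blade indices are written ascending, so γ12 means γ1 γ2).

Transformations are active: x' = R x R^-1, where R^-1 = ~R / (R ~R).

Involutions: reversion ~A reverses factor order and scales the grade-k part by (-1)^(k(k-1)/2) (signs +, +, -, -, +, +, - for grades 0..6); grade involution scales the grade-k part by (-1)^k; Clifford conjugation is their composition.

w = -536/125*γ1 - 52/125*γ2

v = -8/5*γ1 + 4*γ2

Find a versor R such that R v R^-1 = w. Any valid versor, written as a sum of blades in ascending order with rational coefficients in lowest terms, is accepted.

Equal squares first: v^2 = w^2 = -464/25. Then v + w = -736/125*γ1 + 448/125*γ2 is a versor taking v to w, provided it is invertible.
Answer: -736/125*γ1 + 448/125*γ2


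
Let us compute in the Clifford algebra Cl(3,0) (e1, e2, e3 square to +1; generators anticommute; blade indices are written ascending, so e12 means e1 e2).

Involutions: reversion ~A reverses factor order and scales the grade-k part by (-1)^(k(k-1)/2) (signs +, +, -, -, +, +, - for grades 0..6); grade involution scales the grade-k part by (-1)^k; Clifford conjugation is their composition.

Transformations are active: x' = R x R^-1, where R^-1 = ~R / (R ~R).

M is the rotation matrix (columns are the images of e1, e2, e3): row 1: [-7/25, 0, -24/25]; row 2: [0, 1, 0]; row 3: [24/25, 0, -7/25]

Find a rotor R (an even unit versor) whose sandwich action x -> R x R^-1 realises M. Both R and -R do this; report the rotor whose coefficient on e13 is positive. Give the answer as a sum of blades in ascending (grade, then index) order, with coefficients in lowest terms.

Method: write R = a + b12*e12 + b13*e13 + b23*e23 with a^2 + b12^2 + b13^2 + b23^2 = 1 (so R^-1 = ~R). Expanding the columns R e_j ~R gives tr M = 4a^2 - 1 and, from the antisymmetric part, M21 - M12 = -4a*b12, M13 - M31 = 4a*b13, M32 - M23 = -4a*b23.
Here tr M = 11/25, so a^2 = (1 + tr M)/4 = 9/25 and a = ±3/5. Taking a = 3/5: M21 - M12 = 0, M13 - M31 = -48/25, M32 - M23 = 0, giving b12 = 0, b13 = -4/5, b23 = 0, i.e. R = 3/5 - 4/5*e13.
Its e13 coefficient is negative, so report the other preimage -R.
Answer: -3/5 + 4/5*e13. Note: both R and -R realise this M (trace 11/25); the covering map identifies them, and the e13-coefficient sign is the tie-breaker.


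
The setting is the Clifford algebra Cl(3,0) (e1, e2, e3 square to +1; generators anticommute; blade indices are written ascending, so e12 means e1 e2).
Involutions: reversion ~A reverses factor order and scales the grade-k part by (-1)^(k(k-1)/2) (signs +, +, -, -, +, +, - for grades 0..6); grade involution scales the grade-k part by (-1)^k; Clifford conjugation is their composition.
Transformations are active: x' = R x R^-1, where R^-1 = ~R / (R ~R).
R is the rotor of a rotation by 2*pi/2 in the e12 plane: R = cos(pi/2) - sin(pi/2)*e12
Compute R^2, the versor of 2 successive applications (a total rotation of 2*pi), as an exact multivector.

The rotor phase is half the rotation angle and phases add under composition, so 2 steps in the e12 plane accumulate phase 2*(pi/2) = pi: R^2 = cos(pi) - sin(pi)*e12.
cos(pi) = -1 and sin(pi) = 0, so R^2 = -1. The total rotation 2*pi is 1 full turn, so every vector returns to itself, yet the rotor is -1, on the OTHER sheet of the double cover (an odd number of 2*pi turns).
Answer: -1
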